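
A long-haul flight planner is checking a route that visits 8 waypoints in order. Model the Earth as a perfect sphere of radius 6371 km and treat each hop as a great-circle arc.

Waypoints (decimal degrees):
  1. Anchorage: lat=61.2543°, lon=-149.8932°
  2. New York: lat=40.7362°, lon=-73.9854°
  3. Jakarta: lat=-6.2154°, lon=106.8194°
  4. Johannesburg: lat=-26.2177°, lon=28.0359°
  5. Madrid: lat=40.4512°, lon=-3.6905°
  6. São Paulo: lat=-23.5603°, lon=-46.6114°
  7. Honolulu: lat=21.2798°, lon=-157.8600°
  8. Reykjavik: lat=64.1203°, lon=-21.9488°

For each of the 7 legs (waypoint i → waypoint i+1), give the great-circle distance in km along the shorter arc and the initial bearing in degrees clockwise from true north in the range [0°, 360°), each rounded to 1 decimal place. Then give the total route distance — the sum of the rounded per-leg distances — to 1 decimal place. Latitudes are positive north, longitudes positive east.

Leg 1: dist=5407.7 km, bearing=78.3°
Leg 2: dist=16175.7 km, bearing=358.6°
Leg 3: dist=8585.8 km, bearing=244.5°
Leg 4: dist=8106.2 km, bearing=335.2°
Leg 5: dist=8388.1 km, bearing=220.2°
Leg 6: dist=13014.3 km, bearing=282.8°
Leg 7: dist=9788.4 km, bearing=17.7°
Total: 69466.2 km

Leg 1: φ1=1.0690892, φ2=0.7109808, Δφ=-0.3581084, Δλ=1.3248410 rad; a=sin²(Δφ/2)+cosφ1·cosφ2·sin²(Δλ/2)=0.1695589173; c=2·atan2(√a, √(1-a))=0.848802720; dist=6371·c=5407.722 ≈ 5407.7 km; running total=5407.7 km
Leg 1 bearing: y=sinΔλ·cosφ2=0.73491866, x=cosφ1·sinφ2-sinφ1·cosφ2·cosΔλ=0.15208327; θ=atan2(y, x)=78.3083° ≈ 78.3°
Leg 2: φ1=0.7109808, φ2=-0.1084792, Δφ=-0.8194600, Δλ=3.1556391 rad; a=sin²(Δφ/2)+cosφ1·cosφ2·sin²(Δλ/2)=0.9119231017; c=2·atan2(√a, √(1-a))=2.538959921; dist=6371·c=16175.714 ≈ 16175.7 km; running total=21583.4 km
Leg 2 bearing: y=sinΔλ·cosφ2=-0.01396338, x=cosφ1·sinφ2-sinφ1·cosφ2·cosΔλ=0.56664138; θ=atan2(y, x)=-1.4116° <0 so +360° → 358.5884° ≈ 358.6°
Leg 3: φ1=-0.1084792, φ2=-0.4575852, Δφ=-0.3491060, Δλ=-1.3750315 rad; a=sin²(Δφ/2)+cosφ1·cosφ2·sin²(Δλ/2)=0.3893450550; c=2·atan2(√a, √(1-a))=1.347638864; dist=6371·c=8585.807 ≈ 8585.8 km; running total=30169.2 km
Leg 3 bearing: y=sinΔλ·cosφ2=-0.87998617, x=cosφ1·sinφ2-sinφ1·cosφ2·cosΔλ=-0.42029308; θ=atan2(y, x)=-115.5298° <0 so +360° → 244.4702° ≈ 244.5°
Leg 4: φ1=-0.4575852, φ2=0.7060066, Δφ=1.1635918, Δλ=-0.5537301 rad; a=sin²(Δφ/2)+cosφ1·cosφ2·sin²(Δλ/2)=0.3529842916; c=2·atan2(√a, √(1-a))=1.272354345; dist=6371·c=8106.170 ≈ 8106.2 km; running total=38275.4 km
Leg 4 bearing: y=sinΔλ·cosφ2=-0.40016057, x=cosφ1·sinφ2-sinφ1·cosφ2·cosΔλ=0.86799599; θ=atan2(y, x)=-24.7505° <0 so +360° → 335.2495° ≈ 335.2°
Leg 5: φ1=0.7060066, φ2=-0.4112048, Δφ=-1.1172114, Δλ=-0.7491110 rad; a=sin²(Δφ/2)+cosφ1·cosφ2·sin²(Δλ/2)=0.3742702882; c=2·atan2(√a, √(1-a))=1.316608491; dist=6371·c=8388.113 ≈ 8388.1 km; running total=46663.5 km
Leg 5 bearing: y=sinΔλ·cosφ2=-0.62422081, x=cosφ1·sinφ2-sinφ1·cosφ2·cosΔλ=-0.73967326; θ=atan2(y, x)=-139.8385° <0 so +360° → 220.1615° ≈ 220.2°
Leg 6: φ1=-0.4112048, φ2=0.3714026, Δφ=0.7826074, Δλ=-1.9416544 rad; a=sin²(Δφ/2)+cosφ1·cosφ2·sin²(Δλ/2)=0.7273098241; c=2·atan2(√a, √(1-a))=2.042741462; dist=6371·c=13014.306 ≈ 13014.3 km; running total=59677.8 km
Leg 6 bearing: y=sinΔλ·cosφ2=-0.86847111, x=cosφ1·sinφ2-sinφ1·cosφ2·cosΔλ=0.19768384; θ=atan2(y, x)=-77.1767° <0 so +360° → 282.8233° ≈ 282.8°
Leg 7: φ1=0.3714026, φ2=1.1191104, Δφ=0.7477078, Δλ=2.3720979 rad; a=sin²(Δφ/2)+cosφ1·cosφ2·sin²(Δλ/2)=0.4828039528; c=2·atan2(√a, √(1-a))=1.536397449; dist=6371·c=9788.388 ≈ 9788.4 km; running total=69466.2 km
Leg 7 bearing: y=sinΔλ·cosφ2=0.30369286, x=cosφ1·sinφ2-sinφ1·cosφ2·cosΔλ=0.95214906; θ=atan2(y, x)=17.6904° ≈ 17.7°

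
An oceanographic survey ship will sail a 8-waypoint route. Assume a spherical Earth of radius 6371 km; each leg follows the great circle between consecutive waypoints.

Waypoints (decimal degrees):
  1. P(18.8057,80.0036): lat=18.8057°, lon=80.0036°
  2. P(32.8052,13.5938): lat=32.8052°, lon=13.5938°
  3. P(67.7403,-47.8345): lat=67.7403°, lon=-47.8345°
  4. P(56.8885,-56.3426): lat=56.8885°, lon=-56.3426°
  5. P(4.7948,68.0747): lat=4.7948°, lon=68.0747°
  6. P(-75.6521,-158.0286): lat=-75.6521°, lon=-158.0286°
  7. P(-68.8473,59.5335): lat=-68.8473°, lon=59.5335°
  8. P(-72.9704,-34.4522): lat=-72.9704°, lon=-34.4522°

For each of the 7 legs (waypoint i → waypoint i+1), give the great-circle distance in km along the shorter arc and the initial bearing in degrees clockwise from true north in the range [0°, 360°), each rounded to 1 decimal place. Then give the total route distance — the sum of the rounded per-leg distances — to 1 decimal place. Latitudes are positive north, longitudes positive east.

Leg 1: dist=6722.6 km, bearing=297.7°
Leg 2: dist=5468.6 km, bearing=333.9°
Leg 3: dist=1281.4 km, bearing=203.9°
Leg 4: dist=11536.3 km, bearing=57.8°
Leg 5: dist=11631.8 km, bearing=169.4°
Leg 6: dist=3739.3 km, bearing=203.4°
Leg 7: dist=3093.9 km, bearing=218.8°
Total: 43473.9 km

Leg 1: φ1=0.3282214, φ2=0.5725588, Δφ=0.2443374, Δλ=-1.1590697 rad; a=sin²(Δφ/2)+cosφ1·cosφ2·sin²(Δλ/2)=0.2534690611; c=2·atan2(√a, √(1-a))=1.055190647; dist=6371·c=6722.620 ≈ 6722.6 km; running total=6722.6 km
Leg 1 bearing: y=sinΔλ·cosφ2=-0.77027640, x=cosφ1·sinφ2-sinφ1·cosφ2·cosΔλ=0.40443078; θ=atan2(y, x)=-62.2984° <0 so +360° → 297.7016° ≈ 297.7°
Leg 2: φ1=0.5725588, φ2=1.1822913, Δφ=0.6097325, Δλ=-1.0721261 rad; a=sin²(Δφ/2)+cosφ1·cosφ2·sin²(Δλ/2)=0.1731587282; c=2·atan2(√a, √(1-a))=0.858355915; dist=6371·c=5468.586 ≈ 5468.6 km; running total=12191.2 km
Leg 2 bearing: y=sinΔλ·cosφ2=-0.33267413, x=cosφ1·sinφ2-sinφ1·cosφ2·cosΔλ=0.67972572; θ=atan2(y, x)=-26.0782° <0 so +360° → 333.9218° ≈ 333.9°
Leg 3: φ1=1.1822913, φ2=0.9928916, Δφ=-0.1893996, Δλ=-0.1484944 rad; a=sin²(Δφ/2)+cosφ1·cosφ2·sin²(Δλ/2)=0.0100799160; c=2·atan2(√a, √(1-a))=0.201136446; dist=6371·c=1281.440 ≈ 1281.4 km; running total=13472.6 km
Leg 3 bearing: y=sinΔλ·cosφ2=-0.08082024, x=cosφ1·sinφ2-sinφ1·cosφ2·cosΔλ=-0.18270559; θ=atan2(y, x)=-156.1377° <0 so +360° → 203.8623° ≈ 203.9°
Leg 4: φ1=0.9928916, φ2=0.0836850, Δφ=-0.9092066, Δλ=2.1714915 rad; a=sin²(Δφ/2)+cosφ1·cosφ2·sin²(Δλ/2)=0.6188332825; c=2·atan2(√a, √(1-a))=1.810759201; dist=6371·c=11536.347 ≈ 11536.3 km; running total=25008.9 km
Leg 4 bearing: y=sinΔλ·cosφ2=0.82205594, x=cosφ1·sinφ2-sinφ1·cosφ2·cosΔλ=0.51743466; θ=atan2(y, x)=57.8121° ≈ 57.8°
Leg 5: φ1=0.0836850, φ2=-1.3203782, Δφ=-1.4040633, Δλ=-3.9462470 rad; a=sin²(Δφ/2)+cosφ1·cosφ2·sin²(Δλ/2)=0.6260999394; c=2·atan2(√a, √(1-a))=1.825749276; dist=6371·c=11631.849 ≈ 11631.8 km; running total=36640.7 km
Leg 5 bearing: y=sinΔλ·cosφ2=0.17856897, x=cosφ1·sinφ2-sinφ1·cosφ2·cosΔλ=-0.95105644; θ=atan2(y, x)=169.3660° ≈ 169.4°
Leg 6: φ1=-1.3203782, φ2=-1.2016121, Δφ=0.1187662, Δλ=3.7971750 rad; a=sin²(Δφ/2)+cosφ1·cosφ2·sin²(Δλ/2)=0.0836762699; c=2·atan2(√a, √(1-a))=0.586925177; dist=6371·c=3739.300 ≈ 3739.3 km; running total=40380.0 km
Leg 6 bearing: y=sinΔλ·cosφ2=-0.21998463, x=cosφ1·sinφ2-sinφ1·cosφ2·cosΔλ=-0.50823712; θ=atan2(y, x)=-156.5952° <0 so +360° → 203.4048° ≈ 203.4°
Leg 7: φ1=-1.2016121, φ2=-1.2735737, Δφ=-0.0719617, Δλ=-1.6403599 rad; a=sin²(Δφ/2)+cosφ1·cosφ2·sin²(Δλ/2)=0.0578079022; c=2·atan2(√a, √(1-a))=0.485623287; dist=6371·c=3093.906 ≈ 3093.9 km; running total=43473.9 km
Leg 7 bearing: y=sinΔλ·cosφ2=-0.29215739, x=cosφ1·sinφ2-sinφ1·cosφ2·cosΔλ=-0.36401738; θ=atan2(y, x)=-141.2498° <0 so +360° → 218.7502° ≈ 218.8°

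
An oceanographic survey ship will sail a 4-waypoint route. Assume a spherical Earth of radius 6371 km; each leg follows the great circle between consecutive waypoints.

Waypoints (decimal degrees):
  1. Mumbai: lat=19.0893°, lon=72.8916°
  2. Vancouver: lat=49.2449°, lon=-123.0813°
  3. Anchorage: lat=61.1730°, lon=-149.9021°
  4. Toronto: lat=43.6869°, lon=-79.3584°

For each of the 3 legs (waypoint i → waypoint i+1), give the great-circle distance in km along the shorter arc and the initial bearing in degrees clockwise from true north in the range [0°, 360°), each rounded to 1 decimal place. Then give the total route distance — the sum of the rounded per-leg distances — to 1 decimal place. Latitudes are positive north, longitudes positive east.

Leg 1: φ1=0.3331711, φ2=0.8594856, Δφ=0.5263145, Δλ=-3.4203723 rad; a=sin²(Δφ/2)+cosφ1·cosφ2·sin²(Δλ/2)=0.6726868504; c=2·atan2(√a, √(1-a))=1.923433287; dist=6371·c=12254.193 ≈ 12254.2 km; running total=12254.2 km
Leg 1 bearing: y=sinΔλ·cosφ2=0.17964672, x=cosφ1·sinφ2-sinφ1·cosφ2·cosΔλ=0.92111023; θ=atan2(y, x)=11.0360° ≈ 11.0°
Leg 2: φ1=0.8594856, φ2=1.0676703, Δφ=0.2081846, Δλ=-0.4681113 rad; a=sin²(Δφ/2)+cosφ1·cosφ2·sin²(Δλ/2)=0.0277273603; c=2·atan2(√a, √(1-a))=0.334589227; dist=6371·c=2131.668 ≈ 2131.7 km; running total=14385.9 km
Leg 2 bearing: y=sinΔλ·cosφ2=-0.21755430, x=cosφ1·sinφ2-sinφ1·cosφ2·cosΔλ=0.24597630; θ=atan2(y, x)=-41.4912° <0 so +360° → 318.5088° ≈ 318.5°
Leg 3: φ1=1.0676703, φ2=0.7624802, Δφ=-0.3051900, Δλ=1.2312198 rad; a=sin²(Δφ/2)+cosφ1·cosφ2·sin²(Δλ/2)=0.1393701154; c=2·atan2(√a, √(1-a))=0.765176997; dist=6371·c=4874.943 ≈ 4874.9 km; running total=19260.8 km
Leg 3 bearing: y=sinΔλ·cosφ2=0.68183162, x=cosφ1·sinφ2-sinφ1·cosφ2·cosΔλ=0.12202454; θ=atan2(y, x)=79.8534° ≈ 79.9°

Leg 1: dist=12254.2 km, bearing=11.0°
Leg 2: dist=2131.7 km, bearing=318.5°
Leg 3: dist=4874.9 km, bearing=79.9°
Total: 19260.8 km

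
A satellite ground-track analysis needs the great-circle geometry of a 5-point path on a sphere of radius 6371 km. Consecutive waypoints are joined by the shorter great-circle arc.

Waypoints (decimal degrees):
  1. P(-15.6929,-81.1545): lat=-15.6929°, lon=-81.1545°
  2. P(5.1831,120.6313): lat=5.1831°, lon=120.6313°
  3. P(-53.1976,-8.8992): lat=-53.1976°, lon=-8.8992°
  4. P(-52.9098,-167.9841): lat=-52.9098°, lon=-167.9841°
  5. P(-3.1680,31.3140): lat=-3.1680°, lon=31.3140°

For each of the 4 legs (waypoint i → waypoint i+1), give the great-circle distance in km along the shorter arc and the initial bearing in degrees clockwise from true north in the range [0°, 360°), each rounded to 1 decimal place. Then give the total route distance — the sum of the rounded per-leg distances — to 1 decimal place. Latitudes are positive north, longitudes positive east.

Leg 1: dist=17365.3 km, bearing=246.2°
Leg 2: dist=12996.1 km, bearing=211.2°
Leg 3: dist=8058.0 km, bearing=193.0°
Leg 4: dist=13523.2 km, bearing=202.8°
Total: 51942.6 km

Leg 1: φ1=-0.2738928, φ2=0.0904622, Δφ=0.3643549, Δλ=3.5218266 rad; a=sin²(Δφ/2)+cosφ1·cosφ2·sin²(Δλ/2)=0.9573724776; c=2·atan2(√a, √(1-a))=2.725672546; dist=6371·c=17365.260 ≈ 17365.3 km; running total=17365.3 km
Leg 1 bearing: y=sinΔλ·cosφ2=-0.36962016, x=cosφ1·sinφ2-sinφ1·cosφ2·cosΔλ=-0.16316434; θ=atan2(y, x)=-113.8185° <0 so +360° → 246.1815° ≈ 246.2°
Leg 2: φ1=0.0904622, φ2=-0.9284733, Δφ=-1.0189354, Δλ=-2.2607337 rad; a=sin²(Δφ/2)+cosφ1·cosφ2·sin²(Δλ/2)=0.7260345022; c=2·atan2(√a, √(1-a))=2.039879862; dist=6371·c=12996.075 ≈ 12996.1 km; running total=30361.4 km
Leg 2 bearing: y=sinΔλ·cosφ2=-0.46204431, x=cosφ1·sinφ2-sinφ1·cosφ2·cosΔλ=-0.76298668; θ=atan2(y, x)=-148.8020° <0 so +360° → 211.1980° ≈ 211.2°
Leg 3: φ1=-0.9284733, φ2=-0.9234502, Δφ=0.0050231, Δλ=-2.7765553 rad; a=sin²(Δφ/2)+cosφ1·cosφ2·sin²(Δλ/2)=0.3493785244; c=2·atan2(√a, √(1-a))=1.264800438; dist=6371·c=8058.044 ≈ 8058.0 km; running total=38419.4 km
Leg 3 bearing: y=sinΔλ·cosφ2=-0.21528701, x=cosφ1·sinφ2-sinφ1·cosφ2·cosΔλ=-0.92892636; θ=atan2(y, x)=-166.9516° <0 so +360° → 193.0484° ≈ 193.0°
Leg 4: φ1=-0.9234502, φ2=-0.0552920, Δφ=0.8681582, Δλ=3.4784080 rad; a=sin²(Δφ/2)+cosφ1·cosφ2·sin²(Δλ/2)=0.7621165061; c=2·atan2(√a, √(1-a))=2.122610520; dist=6371·c=13523.152 ≈ 13523.2 km; running total=51942.6 km
Leg 4 bearing: y=sinΔλ·cosφ2=-0.32997805, x=cosφ1·sinφ2-sinφ1·cosφ2·cosΔλ=-0.78504410; θ=atan2(y, x)=-157.2015° <0 so +360° → 202.7985° ≈ 202.8°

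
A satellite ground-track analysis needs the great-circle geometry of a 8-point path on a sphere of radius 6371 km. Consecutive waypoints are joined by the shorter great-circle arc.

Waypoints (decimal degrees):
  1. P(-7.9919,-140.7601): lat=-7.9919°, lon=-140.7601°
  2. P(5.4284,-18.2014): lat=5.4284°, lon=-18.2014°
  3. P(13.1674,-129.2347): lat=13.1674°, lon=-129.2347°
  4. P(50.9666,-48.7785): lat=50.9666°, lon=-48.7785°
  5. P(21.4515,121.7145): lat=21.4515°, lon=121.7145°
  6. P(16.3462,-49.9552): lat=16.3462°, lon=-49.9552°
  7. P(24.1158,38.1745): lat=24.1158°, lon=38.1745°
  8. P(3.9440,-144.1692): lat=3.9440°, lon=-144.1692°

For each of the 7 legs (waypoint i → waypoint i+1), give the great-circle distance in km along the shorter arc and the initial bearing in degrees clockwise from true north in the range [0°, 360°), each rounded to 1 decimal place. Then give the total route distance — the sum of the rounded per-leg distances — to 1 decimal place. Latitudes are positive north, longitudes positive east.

Leg 1: φ1=-0.1394850, φ2=0.0947435, Δφ=0.2342284, Δλ=2.1390528 rad; a=sin²(Δφ/2)+cosφ1·cosφ2·sin²(Δλ/2)=0.7718496318; c=2·atan2(√a, √(1-a))=2.145634838; dist=6371·c=13669.840 ≈ 13669.8 km; running total=13669.8 km
Leg 1 bearing: y=sinΔλ·cosφ2=0.83906056, x=cosφ1·sinφ2-sinφ1·cosφ2·cosΔλ=0.01919602; θ=atan2(y, x)=88.6894° ≈ 88.7°
Leg 2: φ1=0.0947435, φ2=0.2298145, Δφ=0.1350710, Δλ=-1.9378967 rad; a=sin²(Δφ/2)+cosφ1·cosφ2·sin²(Δλ/2)=0.6631784669; c=2·atan2(√a, √(1-a))=1.903243234; dist=6371·c=12125.563 ≈ 12125.6 km; running total=25795.4 km
Leg 2 bearing: y=sinΔλ·cosφ2=-0.90883240, x=cosφ1·sinφ2-sinφ1·cosφ2·cosΔλ=0.25983615; θ=atan2(y, x)=-74.0447° <0 so +360° → 285.9553° ≈ 286.0°
Leg 3: φ1=0.2298145, φ2=0.8895350, Δφ=0.6597205, Δλ=1.4042256 rad; a=sin²(Δφ/2)+cosφ1·cosφ2·sin²(Δλ/2)=0.3606900303; c=2·atan2(√a, √(1-a))=1.288439480; dist=6371·c=8208.648 ≈ 8208.6 km; running total=34004.0 km
Leg 3 bearing: y=sinΔλ·cosφ2=0.62105671, x=cosφ1·sinφ2-sinφ1·cosφ2·cosΔλ=0.73257047; θ=atan2(y, x)=40.2905° ≈ 40.3°
Leg 4: φ1=0.8895350, φ2=0.3743993, Δφ=-0.5151357, Δλ=2.9756642 rad; a=sin²(Δφ/2)+cosφ1·cosφ2·sin²(Δλ/2)=0.6470091384; c=2·atan2(√a, √(1-a))=1.869224561; dist=6371·c=11908.830 ≈ 11908.8 km; running total=45912.8 km
Leg 4 bearing: y=sinΔλ·cosφ2=0.15372649, x=cosφ1·sinφ2-sinφ1·cosφ2·cosΔλ=0.94335646; θ=atan2(y, x)=9.2554° ≈ 9.3°
Leg 5: φ1=0.3743993, φ2=0.2852950, Δφ=-0.0891043, Δλ=-2.9962015 rad; a=sin²(Δφ/2)+cosφ1·cosφ2·sin²(Δλ/2)=0.8903783643; c=2·atan2(√a, √(1-a))=2.466672315; dist=6371·c=15715.169 ≈ 15715.2 km; running total=61628.0 km
Leg 5 bearing: y=sinΔλ·cosφ2=-0.13902325, x=cosφ1·sinφ2-sinφ1·cosφ2·cosΔλ=0.60917277; θ=atan2(y, x)=-12.8557° <0 so +360° → 347.1443° ≈ 347.1°
Leg 6: φ1=0.2852950, φ2=0.4209001, Δφ=0.1356051, Δλ=1.5381534 rad; a=sin²(Δφ/2)+cosφ1·cosφ2·sin²(Δλ/2)=0.4282119616; c=2·atan2(√a, √(1-a))=1.426722336; dist=6371·c=9089.648 ≈ 9089.6 km; running total=70717.6 km
Leg 6 bearing: y=sinΔλ·cosφ2=0.91223530, x=cosφ1·sinφ2-sinφ1·cosφ2·cosΔλ=0.38368302; θ=atan2(y, x)=67.1885° ≈ 67.2°
Leg 7: φ1=0.4209001, φ2=0.0688358, Δφ=-0.3520643, Δλ=-3.1824979 rad; a=sin²(Δφ/2)+cosφ1·cosφ2·sin²(Δλ/2)=0.9408477170; c=2·atan2(√a, √(1-a))=2.650239949; dist=6371·c=16884.679 ≈ 16884.7 km; running total=87602.3 km
Leg 7 bearing: y=sinΔλ·cosφ2=0.04079703, x=cosφ1·sinφ2-sinφ1·cosφ2·cosΔλ=0.47005187; θ=atan2(y, x)=4.9604° ≈ 5.0°

Leg 1: dist=13669.8 km, bearing=88.7°
Leg 2: dist=12125.6 km, bearing=286.0°
Leg 3: dist=8208.6 km, bearing=40.3°
Leg 4: dist=11908.8 km, bearing=9.3°
Leg 5: dist=15715.2 km, bearing=347.1°
Leg 6: dist=9089.6 km, bearing=67.2°
Leg 7: dist=16884.7 km, bearing=5.0°
Total: 87602.3 km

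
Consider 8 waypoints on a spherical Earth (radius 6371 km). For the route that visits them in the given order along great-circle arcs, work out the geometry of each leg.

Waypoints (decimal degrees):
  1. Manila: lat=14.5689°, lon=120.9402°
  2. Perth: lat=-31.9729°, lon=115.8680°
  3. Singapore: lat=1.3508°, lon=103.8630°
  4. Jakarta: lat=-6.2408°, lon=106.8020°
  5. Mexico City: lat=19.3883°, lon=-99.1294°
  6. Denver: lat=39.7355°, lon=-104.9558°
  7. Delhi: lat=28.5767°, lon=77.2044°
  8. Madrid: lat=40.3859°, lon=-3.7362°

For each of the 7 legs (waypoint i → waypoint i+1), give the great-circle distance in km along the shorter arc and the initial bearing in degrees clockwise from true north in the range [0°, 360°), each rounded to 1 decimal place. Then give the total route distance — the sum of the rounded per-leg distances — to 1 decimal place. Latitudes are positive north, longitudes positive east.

Leg 1: φ1=0.2542753, φ2=-0.5580324, Δφ=-0.8123076, Δλ=-0.0885266 rad; a=sin²(Δφ/2)+cosφ1·cosφ2·sin²(Δλ/2)=0.1576949302; c=2·atan2(√a, √(1-a))=0.816727617; dist=6371·c=5203.372 ≈ 5203.4 km; running total=5203.4 km
Leg 1 bearing: y=sinΔλ·cosφ2=-0.07499894, x=cosφ1·sinφ2-sinφ1·cosφ2·cosΔλ=-0.72504077; θ=atan2(y, x)=-174.0943° <0 so +360° → 185.9057° ≈ 185.9°
Leg 2: φ1=-0.5580324, φ2=0.0235759, Δφ=0.5816083, Δλ=-0.2095268 rad; a=sin²(Δφ/2)+cosφ1·cosφ2·sin²(Δλ/2)=0.0914837045; c=2·atan2(√a, √(1-a))=0.614550701; dist=6371·c=3915.303 ≈ 3915.3 km; running total=9118.7 km
Leg 2 bearing: y=sinΔλ·cosφ2=-0.20793925, x=cosφ1·sinφ2-sinφ1·cosφ2·cosΔλ=0.53779087; θ=atan2(y, x)=-21.1392° <0 so +360° → 338.8608° ≈ 338.9°
Leg 3: φ1=0.0235759, φ2=-0.1089225, Δφ=-0.1324984, Δλ=0.0512952 rad; a=sin²(Δφ/2)+cosφ1·cosφ2·sin²(Δλ/2)=0.0050361171; c=2·atan2(√a, √(1-a))=0.142050611; dist=6371·c=905.004 ≈ 905.0 km; running total=10023.7 km
Leg 3 bearing: y=sinΔλ·cosφ2=0.05096888, x=cosφ1·sinφ2-sinφ1·cosφ2·cosΔλ=-0.13208025; θ=atan2(y, x)=158.8987° ≈ 158.9°
Leg 4: φ1=-0.1089225, φ2=0.3383897, Δφ=0.4473122, Δλ=-3.5941810 rad; a=sin²(Δφ/2)+cosφ1·cosφ2·sin²(Δλ/2)=0.9396892155; c=2·atan2(√a, √(1-a))=2.645351471; dist=6371·c=16853.534 ≈ 16853.5 km; running total=26877.2 km
Leg 4 bearing: y=sinΔλ·cosφ2=0.41249593, x=cosφ1·sinφ2-sinφ1·cosφ2·cosΔλ=0.23778285; θ=atan2(y, x)=60.0387° ≈ 60.0°
Leg 5: φ1=0.3383897, φ2=0.6935153, Δφ=0.3551256, Δλ=-0.1016899 rad; a=sin²(Δφ/2)+cosφ1·cosφ2·sin²(Δλ/2)=0.0330722715; c=2·atan2(√a, √(1-a))=0.365750921; dist=6371·c=2330.199 ≈ 2330.2 km; running total=29207.4 km
Leg 5 bearing: y=sinΔλ·cosφ2=-0.07806517, x=cosφ1·sinφ2-sinφ1·cosφ2·cosΔλ=0.34902695; θ=atan2(y, x)=-12.6076° <0 so +360° → 347.3924° ≈ 347.4°
Leg 6: φ1=0.6935153, φ2=0.4987575, Δφ=-0.1947578, Δλ=3.1792953 rad; a=sin²(Δφ/2)+cosφ1·cosφ2·sin²(Δλ/2)=0.6845344926; c=2·atan2(√a, √(1-a))=1.948803413; dist=6371·c=12415.827 ≈ 12415.8 km; running total=41623.2 km
Leg 6 bearing: y=sinΔλ·cosφ2=-0.03310174, x=cosφ1·sinφ2-sinφ1·cosφ2·cosΔλ=0.92881234; θ=atan2(y, x)=-2.0411° <0 so +360° → 357.9589° ≈ 358.0°
Leg 7: φ1=0.4987575, φ2=0.7048669, Δφ=0.2061094, Δλ=-1.4126800 rad; a=sin²(Δφ/2)+cosφ1·cosφ2·sin²(Δλ/2)=0.2923732750; c=2·atan2(√a, √(1-a))=1.142574935; dist=6371·c=7279.345 ≈ 7279.3 km; running total=48902.5 km
Leg 7 bearing: y=sinΔλ·cosφ2=-0.75219608, x=cosφ1·sinφ2-sinφ1·cosφ2·cosΔλ=0.51163036; θ=atan2(y, x)=-55.7772° <0 so +360° → 304.2228° ≈ 304.2°

Leg 1: dist=5203.4 km, bearing=185.9°
Leg 2: dist=3915.3 km, bearing=338.9°
Leg 3: dist=905.0 km, bearing=158.9°
Leg 4: dist=16853.5 km, bearing=60.0°
Leg 5: dist=2330.2 km, bearing=347.4°
Leg 6: dist=12415.8 km, bearing=358.0°
Leg 7: dist=7279.3 km, bearing=304.2°
Total: 48902.5 km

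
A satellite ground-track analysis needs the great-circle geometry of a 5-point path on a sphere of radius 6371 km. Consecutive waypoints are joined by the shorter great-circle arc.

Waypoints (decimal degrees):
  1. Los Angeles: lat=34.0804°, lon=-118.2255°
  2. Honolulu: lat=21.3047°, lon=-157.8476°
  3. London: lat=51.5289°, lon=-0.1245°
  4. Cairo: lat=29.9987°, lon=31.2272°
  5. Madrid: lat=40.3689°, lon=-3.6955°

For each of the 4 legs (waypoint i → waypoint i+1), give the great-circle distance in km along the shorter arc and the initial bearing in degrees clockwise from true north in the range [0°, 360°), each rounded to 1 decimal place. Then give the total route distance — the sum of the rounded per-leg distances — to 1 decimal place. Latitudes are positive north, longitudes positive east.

Leg 1: dist=4121.3 km, bearing=260.3°
Leg 2: dist=11629.8 km, bearing=14.1°
Leg 3: dist=3515.8 km, bearing=120.7°
Leg 4: dist=3350.8 km, bearing=299.7°
Total: 22617.7 km

Leg 1: φ1=0.5948152, φ2=0.3718372, Δφ=-0.2229780, Δλ=-0.6915361 rad; a=sin²(Δφ/2)+cosφ1·cosφ2·sin²(Δλ/2)=0.1010150553; c=2·atan2(√a, √(1-a))=0.646877035; dist=6371·c=4121.254 ≈ 4121.3 km; running total=4121.3 km
Leg 1 bearing: y=sinΔλ·cosφ2=-0.59414019, x=cosφ1·sinφ2-sinφ1·cosφ2·cosΔλ=-0.10120025; θ=atan2(y, x)=-99.6665° <0 so +360° → 260.3335° ≈ 260.3°
Leg 2: φ1=0.3718372, φ2=0.8993490, Δφ=0.5275118, Δλ=2.7527874 rad; a=sin²(Δφ/2)+cosφ1·cosφ2·sin²(Δλ/2)=0.6259437995; c=2·atan2(√a, √(1-a))=1.825426578; dist=6371·c=11629.793 ≈ 11629.8 km; running total=15751.1 km
Leg 2 bearing: y=sinΔλ·cosφ2=0.23583511, x=cosφ1·sinφ2-sinφ1·cosφ2·cosΔλ=0.93858108; θ=atan2(y, x)=14.1046° ≈ 14.1°
Leg 3: φ1=0.8993490, φ2=0.5235761, Δφ=-0.3757729, Δλ=0.5471904 rad; a=sin²(Δφ/2)+cosφ1·cosφ2·sin²(Δλ/2)=0.0742214833; c=2·atan2(√a, √(1-a))=0.551848205; dist=6371·c=3515.825 ≈ 3515.8 km; running total=19266.9 km
Leg 3 bearing: y=sinΔλ·cosφ2=0.45059018, x=cosφ1·sinφ2-sinφ1·cosφ2·cosΔλ=-0.26799087; θ=atan2(y, x)=120.7423° ≈ 120.7°
Leg 4: φ1=0.5235761, φ2=0.7045702, Δφ=0.1809941, Δλ=-0.6095161 rad; a=sin²(Δφ/2)+cosφ1·cosφ2·sin²(Δλ/2)=0.0675763118; c=2·atan2(√a, √(1-a))=0.525950045; dist=6371·c=3350.828 ≈ 3350.8 km; running total=22617.7 km
Leg 4 bearing: y=sinΔλ·cosφ2=-0.43615975, x=cosφ1·sinφ2-sinφ1·cosφ2·cosΔλ=0.24860348; θ=atan2(y, x)=-60.3176° <0 so +360° → 299.6824° ≈ 299.7°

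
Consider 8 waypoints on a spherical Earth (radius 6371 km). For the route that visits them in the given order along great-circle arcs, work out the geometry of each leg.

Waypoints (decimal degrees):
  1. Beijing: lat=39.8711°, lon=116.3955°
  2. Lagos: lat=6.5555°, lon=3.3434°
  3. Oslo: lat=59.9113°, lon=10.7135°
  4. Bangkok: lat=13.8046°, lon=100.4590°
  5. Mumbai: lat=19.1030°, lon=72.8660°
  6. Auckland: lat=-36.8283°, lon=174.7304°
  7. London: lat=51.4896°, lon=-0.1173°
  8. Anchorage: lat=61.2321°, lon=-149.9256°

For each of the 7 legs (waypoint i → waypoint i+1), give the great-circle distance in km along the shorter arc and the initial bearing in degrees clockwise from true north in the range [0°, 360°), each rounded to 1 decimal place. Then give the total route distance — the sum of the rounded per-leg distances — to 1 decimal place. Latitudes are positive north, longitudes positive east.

Leg 1: dist=11455.8 km, bearing=290.2°
Leg 2: dist=5965.5 km, bearing=4.6°
Leg 3: dist=8668.6 km, bearing=83.2°
Leg 4: dist=2997.4 km, bearing=285.1°
Leg 5: dist=12297.0 km, bearing=123.2°
Leg 6: dist=18334.9 km, bearing=347.6°
Leg 7: dist=7197.5 km, bearing=344.5°
Total: 66916.7 km

Leg 1: φ1=0.6958820, φ2=0.1144151, Δφ=-0.5814669, Δλ=-1.9731314 rad; a=sin²(Δφ/2)+cosφ1·cosφ2·sin²(Δλ/2)=0.6126858895; c=2·atan2(√a, √(1-a))=1.798120942; dist=6371·c=11455.829 ≈ 11455.8 km; running total=11455.8 km
Leg 1 bearing: y=sinΔλ·cosφ2=-0.91413299, x=cosφ1·sinφ2-sinφ1·cosφ2·cosΔλ=0.33699915; θ=atan2(y, x)=-69.7634° <0 so +360° → 290.2366° ≈ 290.2°
Leg 2: φ1=0.1144151, φ2=1.0456494, Δφ=0.9312344, Δλ=0.1286325 rad; a=sin²(Δφ/2)+cosφ1·cosφ2·sin²(Δλ/2)=0.2036354256; c=2·atan2(√a, √(1-a))=0.936353139; dist=6371·c=5965.506 ≈ 5965.5 km; running total=17421.3 km
Leg 2 bearing: y=sinΔλ·cosφ2=0.06431094, x=cosφ1·sinφ2-sinφ1·cosφ2·cosΔλ=0.80283016; θ=atan2(y, x)=4.5799° ≈ 4.6°
Leg 3: φ1=1.0456494, φ2=0.2409357, Δφ=-0.8047137, Δλ=1.5663545 rad; a=sin²(Δφ/2)+cosφ1·cosφ2·sin²(Δλ/2)=0.3956894184; c=2·atan2(√a, √(1-a))=1.360631438; dist=6371·c=8668.583 ≈ 8668.6 km; running total=26089.9 km
Leg 3 bearing: y=sinΔλ·cosφ2=0.97110555, x=cosφ1·sinφ2-sinφ1·cosφ2·cosΔλ=0.11589318; θ=atan2(y, x)=83.1944° ≈ 83.2°
Leg 4: φ1=0.2409357, φ2=0.3334102, Δφ=0.0924745, Δλ=-0.4815887 rad; a=sin²(Δφ/2)+cosφ1·cosφ2·sin²(Δλ/2)=0.0543223282; c=2·atan2(√a, √(1-a))=0.470469977; dist=6371·c=2997.364 ≈ 2997.4 km; running total=29087.3 km
Leg 4 bearing: y=sinΔλ·cosφ2=-0.43768083, x=cosφ1·sinφ2-sinφ1·cosφ2·cosΔλ=0.11798787; θ=atan2(y, x)=-74.9131° <0 so +360° → 285.0869° ≈ 285.1°
Leg 5: φ1=0.3334102, φ2=-0.6427751, Δφ=-0.9761853, Δλ=1.7778692 rad; a=sin²(Δφ/2)+cosφ1·cosφ2·sin²(Δλ/2)=0.6758371784; c=2·atan2(√a, √(1-a))=1.930155440; dist=6371·c=12297.020 ≈ 12297.0 km; running total=41384.3 km
Leg 5 bearing: y=sinΔλ·cosφ2=0.78333563, x=cosφ1·sinφ2-sinφ1·cosφ2·cosΔλ=-0.51255286; θ=atan2(y, x)=123.1976° ≈ 123.2°
Leg 6: φ1=-0.6427751, φ2=0.8986631, Δφ=1.5414381, Δλ=-3.0516681 rad; a=sin²(Δφ/2)+cosφ1·cosφ2·sin²(Δλ/2)=0.9827125818; c=2·atan2(√a, √(1-a))=2.877865785; dist=6371·c=18334.883 ≈ 18334.9 km; running total=59719.2 km
Leg 6 bearing: y=sinΔλ·cosφ2=-0.05591672, x=cosφ1·sinφ2-sinφ1·cosφ2·cosΔλ=0.25461260; θ=atan2(y, x)=-12.3864° <0 so +360° → 347.6136° ≈ 347.6°
Leg 7: φ1=0.8986631, φ2=1.0687018, Δφ=0.1700387, Δλ=-2.6146481 rad; a=sin²(Δφ/2)+cosφ1·cosφ2·sin²(Δλ/2)=0.2865474083; c=2·atan2(√a, √(1-a))=1.129728673; dist=6371·c=7197.501 ≈ 7197.5 km; running total=66916.7 km
Leg 7 bearing: y=sinΔλ·cosφ2=-0.24202445, x=cosφ1·sinφ2-sinφ1·cosφ2·cosΔλ=0.87130714; θ=atan2(y, x)=-15.5238° <0 so +360° → 344.4762° ≈ 344.5°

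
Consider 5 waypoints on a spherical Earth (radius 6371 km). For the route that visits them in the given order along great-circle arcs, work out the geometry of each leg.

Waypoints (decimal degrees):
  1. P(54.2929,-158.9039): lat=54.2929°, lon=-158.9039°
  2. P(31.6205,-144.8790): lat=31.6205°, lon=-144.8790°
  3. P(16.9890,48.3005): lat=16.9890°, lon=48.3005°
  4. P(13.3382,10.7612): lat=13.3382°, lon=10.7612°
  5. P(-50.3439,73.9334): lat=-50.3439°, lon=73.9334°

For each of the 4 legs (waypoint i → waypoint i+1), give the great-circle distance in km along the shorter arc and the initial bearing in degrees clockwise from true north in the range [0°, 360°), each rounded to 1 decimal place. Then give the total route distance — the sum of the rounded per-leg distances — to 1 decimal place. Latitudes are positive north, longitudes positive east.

Leg 1: φ1=0.9475899, φ2=0.5518818, Δφ=-0.3957080, Δλ=0.2447807 rad; a=sin²(Δφ/2)+cosφ1·cosφ2·sin²(Δλ/2)=0.0460456332; c=2·atan2(√a, √(1-a))=0.432528628; dist=6371·c=2755.640 ≈ 2755.6 km; running total=2755.6 km
Leg 1 bearing: y=sinΔλ·cosφ2=0.20636508, x=cosφ1·sinφ2-sinφ1·cosφ2·cosΔλ=-0.36484954; θ=atan2(y, x)=150.5068° ≈ 150.5°
Leg 2: φ1=0.5518818, φ2=0.2965140, Δφ=-0.2553678, Δλ=3.3716183 rad; a=sin²(Δφ/2)+cosφ1·cosφ2·sin²(Δλ/2)=0.8198685916; c=2·atan2(√a, √(1-a))=2.264952599; dist=6371·c=14430.013 ≈ 14430.0 km; running total=17185.6 km
Leg 2 bearing: y=sinΔλ·cosφ2=-0.21805268, x=cosφ1·sinφ2-sinφ1·cosφ2·cosΔλ=0.73701381; θ=atan2(y, x)=-16.4814° <0 so +360° → 343.5186° ≈ 343.5°
Leg 3: φ1=0.2965140, φ2=0.2327955, Δφ=-0.0637185, Δλ=-0.6551844 rad; a=sin²(Δφ/2)+cosφ1·cosφ2·sin²(Δλ/2)=0.0973579358; c=2·atan2(√a, √(1-a))=0.634641788; dist=6371·c=4043.303 ≈ 4043.3 km; running total=21228.9 km
Leg 3 bearing: y=sinΔλ·cosφ2=-0.59286961, x=cosφ1·sinφ2-sinφ1·cosφ2·cosΔλ=-0.00480564; θ=atan2(y, x)=-90.4644° <0 so +360° → 269.5356° ≈ 269.5°
Leg 4: φ1=0.2327955, φ2=-0.8786668, Δφ=-1.1114623, Δλ=1.1025629 rad; a=sin²(Δφ/2)+cosφ1·cosφ2·sin²(Δλ/2)=0.4486824154; c=2·atan2(√a, √(1-a))=1.467980105; dist=6371·c=9352.501 ≈ 9352.5 km; running total=30581.4 km
Leg 4 bearing: y=sinΔλ·cosφ2=0.56948906, x=cosφ1·sinφ2-sinφ1·cosφ2·cosΔλ=-0.81556621; θ=atan2(y, x)=145.0744° ≈ 145.1°

Leg 1: dist=2755.6 km, bearing=150.5°
Leg 2: dist=14430.0 km, bearing=343.5°
Leg 3: dist=4043.3 km, bearing=269.5°
Leg 4: dist=9352.5 km, bearing=145.1°
Total: 30581.4 km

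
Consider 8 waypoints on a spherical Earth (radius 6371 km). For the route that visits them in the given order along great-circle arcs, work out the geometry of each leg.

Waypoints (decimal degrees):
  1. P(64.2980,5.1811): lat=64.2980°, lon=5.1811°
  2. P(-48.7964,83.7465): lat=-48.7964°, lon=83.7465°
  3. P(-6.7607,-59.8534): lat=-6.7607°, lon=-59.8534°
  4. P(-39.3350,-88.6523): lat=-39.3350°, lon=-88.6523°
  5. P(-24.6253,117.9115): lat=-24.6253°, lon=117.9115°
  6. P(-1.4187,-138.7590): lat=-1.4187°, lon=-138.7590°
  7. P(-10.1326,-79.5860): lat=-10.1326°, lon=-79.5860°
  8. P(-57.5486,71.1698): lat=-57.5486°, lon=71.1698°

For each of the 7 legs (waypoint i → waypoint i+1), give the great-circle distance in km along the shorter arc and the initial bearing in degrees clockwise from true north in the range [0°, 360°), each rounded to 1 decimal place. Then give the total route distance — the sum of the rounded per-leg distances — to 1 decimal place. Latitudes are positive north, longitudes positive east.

Leg 1: dist=14278.6 km, bearing=124.5°
Leg 2: dist=12895.7 km, bearing=221.0°
Leg 3: dist=4626.7 km, bearing=214.1°
Leg 4: dist=12386.4 km, bearing=205.9°
Leg 5: dist=11285.2 km, bearing=96.9°
Leg 6: dist=6607.8 km, bearing=100.9°
Leg 7: dist=12032.0 km, bearing=164.0°
Total: 74112.4 km

Leg 1: φ1=1.1222118, φ2=-0.8516578, Δφ=-1.9738696, Δλ=1.3712249 rad; a=sin²(Δφ/2)+cosφ1·cosφ2·sin²(Δλ/2)=0.8106488424; c=2·atan2(√a, √(1-a))=2.241194054; dist=6371·c=14278.647 ≈ 14278.6 km; running total=14278.6 km
Leg 1 bearing: y=sinΔλ·cosφ2=0.64566189, x=cosφ1·sinφ2-sinφ1·cosφ2·cosΔλ=-0.44397062; θ=atan2(y, x)=124.5132° ≈ 124.5°
Leg 2: φ1=-0.8516578, φ2=-0.1179965, Δφ=0.7336614, Δλ=-2.5062911 rad; a=sin²(Δφ/2)+cosφ1·cosφ2·sin²(Δλ/2)=0.7189770178; c=2·atan2(√a, √(1-a))=2.024117906; dist=6371·c=12895.655 ≈ 12895.7 km; running total=27174.3 km
Leg 2 bearing: y=sinΔλ·cosφ2=-0.58929394, x=cosφ1·sinφ2-sinφ1·cosφ2·cosΔλ=-0.67891746; θ=atan2(y, x)=-139.0423° <0 so +360° → 220.9577° ≈ 221.0°
Leg 3: φ1=-0.1179965, φ2=-0.6865253, Δφ=-0.5685288, Δλ=-0.5026356 rad; a=sin²(Δφ/2)+cosφ1·cosφ2·sin²(Δλ/2)=0.1261523289; c=2·atan2(√a, √(1-a))=0.726211714; dist=6371·c=4626.695 ≈ 4626.7 km; running total=31801.0 km
Leg 3 bearing: y=sinΔλ·cosφ2=-0.37260089, x=cosφ1·sinφ2-sinφ1·cosφ2·cosΔλ=-0.54965467; θ=atan2(y, x)=-145.8674° <0 so +360° → 214.1326° ≈ 214.1°
Leg 4: φ1=-0.6865253, φ2=-0.4297926, Δφ=0.2567327, Δλ=3.6052184 rad; a=sin²(Δφ/2)+cosφ1·cosφ2·sin²(Δλ/2)=0.6823857275; c=2·atan2(√a, √(1-a))=1.944183660; dist=6371·c=12386.394 ≈ 12386.4 km; running total=44187.4 km
Leg 4 bearing: y=sinΔλ·cosφ2=-0.40652275, x=cosφ1·sinφ2-sinφ1·cosφ2·cosΔλ=-0.83766404; θ=atan2(y, x)=-154.1125° <0 so +360° → 205.8875° ≈ 205.9°
Leg 5: φ1=-0.4297926, φ2=-0.0247610, Δφ=0.4050316, Δλ=-4.4797453 rad; a=sin²(Δφ/2)+cosφ1·cosφ2·sin²(Δλ/2)=0.5996010156; c=2·atan2(√a, √(1-a))=1.771339892; dist=6371·c=11285.206 ≈ 11285.2 km; running total=55472.6 km
Leg 5 bearing: y=sinΔλ·cosφ2=0.97276202, x=cosφ1·sinφ2-sinφ1·cosφ2·cosΔλ=-0.11854369; θ=atan2(y, x)=96.9480° ≈ 96.9°
Leg 6: φ1=-0.0247610, φ2=-0.1768472, Δφ=-0.1520862, Δλ=1.0327637 rad; a=sin²(Δφ/2)+cosφ1·cosφ2·sin²(Δλ/2)=0.2456719476; c=2·atan2(√a, √(1-a))=1.037173166; dist=6371·c=6607.830 ≈ 6607.8 km; running total=62080.4 km
Leg 6 bearing: y=sinΔλ·cosφ2=0.84532528, x=cosφ1·sinφ2-sinφ1·cosφ2·cosΔλ=-0.16338340; θ=atan2(y, x)=100.9392° ≈ 100.9°
Leg 7: φ1=-0.1768472, φ2=-1.0044125, Δφ=-0.8275653, Δλ=2.6311851 rad; a=sin²(Δφ/2)+cosφ1·cosφ2·sin²(Δλ/2)=0.6562181584; c=2·atan2(√a, √(1-a))=1.888552991; dist=6371·c=12031.971 ≈ 12032.0 km; running total=74112.4 km
Leg 7 bearing: y=sinΔλ·cosφ2=0.26213896, x=cosφ1·sinφ2-sinφ1·cosφ2·cosΔλ=-0.91305351; θ=atan2(y, x)=163.9812° ≈ 164.0°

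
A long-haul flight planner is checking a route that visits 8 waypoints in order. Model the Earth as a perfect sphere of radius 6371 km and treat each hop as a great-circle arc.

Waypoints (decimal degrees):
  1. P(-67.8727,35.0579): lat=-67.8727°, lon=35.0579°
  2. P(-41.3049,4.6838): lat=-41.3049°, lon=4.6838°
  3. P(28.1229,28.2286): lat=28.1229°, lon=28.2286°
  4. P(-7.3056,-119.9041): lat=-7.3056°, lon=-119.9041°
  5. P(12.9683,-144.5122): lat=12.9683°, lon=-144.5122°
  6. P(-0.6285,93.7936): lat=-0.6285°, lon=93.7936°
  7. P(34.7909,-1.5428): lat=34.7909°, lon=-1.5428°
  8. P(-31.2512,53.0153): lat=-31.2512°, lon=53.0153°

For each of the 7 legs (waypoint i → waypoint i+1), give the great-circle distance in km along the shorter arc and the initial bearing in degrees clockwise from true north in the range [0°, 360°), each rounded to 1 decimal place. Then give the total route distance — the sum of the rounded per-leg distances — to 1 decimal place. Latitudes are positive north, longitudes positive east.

Leg 1: dist=3466.8 km, bearing=312.8°
Leg 2: dist=8091.5 km, bearing=21.6°
Leg 3: dist=15945.9 km, bearing=298.5°
Leg 4: dist=3531.6 km, bearing=309.6°
Leg 5: dist=13450.0 km, bearing=277.2°
Leg 6: dist=10534.6 km, bearing=304.9°
Leg 7: dist=9298.2 km, bearing=135.5°
Total: 64318.6 km

Leg 1: φ1=-1.1846021, φ2=-0.7209065, Δφ=0.4636956, Δλ=-0.5301281 rad; a=sin²(Δφ/2)+cosφ1·cosφ2·sin²(Δλ/2)=0.0722159473; c=2·atan2(√a, √(1-a))=0.544149096; dist=6371·c=3466.774 ≈ 3466.8 km; running total=3466.8 km
Leg 1 bearing: y=sinΔλ·cosφ2=-0.37984353, x=cosφ1·sinφ2-sinφ1·cosφ2·cosΔλ=0.35174154; θ=atan2(y, x)=-47.1998° <0 so +360° → 312.8002° ≈ 312.8°
Leg 2: φ1=-0.7209065, φ2=0.4908372, Δφ=1.2117437, Δλ=0.4109343 rad; a=sin²(Δφ/2)+cosφ1·cosφ2·sin²(Δλ/2)=0.3518842986; c=2·atan2(√a, √(1-a))=1.270051795; dist=6371·c=8091.500 ≈ 8091.5 km; running total=11558.3 km
Leg 2 bearing: y=sinΔλ·cosφ2=0.35230446, x=cosφ1·sinφ2-sinφ1·cosφ2·cosΔλ=0.88776603; θ=atan2(y, x)=21.6453° ≈ 21.6°
Leg 3: φ1=0.4908372, φ2=-0.1275068, Δφ=-0.6183440, Δλ=-2.5854033 rad; a=sin²(Δφ/2)+cosφ1·cosφ2·sin²(Δλ/2)=0.9014328620; c=2·atan2(√a, √(1-a))=2.502883076; dist=6371·c=15945.868 ≈ 15945.9 km; running total=27504.2 km
Leg 3 bearing: y=sinΔλ·cosφ2=-0.52366780, x=cosφ1·sinφ2-sinφ1·cosφ2·cosΔλ=0.28491869; θ=atan2(y, x)=-61.4501° <0 so +360° → 298.5499° ≈ 298.5°
Leg 4: φ1=-0.1275068, φ2=0.2263395, Δφ=0.3538463, Δλ=-0.4294924 rad; a=sin²(Δφ/2)+cosφ1·cosφ2·sin²(Δλ/2)=0.0748704449; c=2·atan2(√a, √(1-a))=0.554318965; dist=6371·c=3531.566 ≈ 3531.6 km; running total=31035.8 km
Leg 4 bearing: y=sinΔλ·cosφ2=-0.40578855, x=cosφ1·sinφ2-sinφ1·cosφ2·cosΔλ=0.33525378; θ=atan2(y, x)=-50.4372° <0 so +360° → 309.5628° ≈ 309.6°
Leg 5: φ1=0.2263395, φ2=-0.0109694, Δφ=-0.2373089, Δλ=4.1592208 rad; a=sin²(Δφ/2)+cosφ1·cosφ2·sin²(Δλ/2)=0.7572080230; c=2·atan2(√a, √(1-a))=2.111122873; dist=6371·c=13449.964 ≈ 13450.0 km; running total=44485.8 km
Leg 5 bearing: y=sinΔλ·cosφ2=-0.85081311, x=cosφ1·sinφ2-sinφ1·cosφ2·cosΔλ=0.10720629; θ=atan2(y, x)=-82.8183° <0 so +360° → 277.1817° ≈ 277.2°
Leg 6: φ1=-0.0109694, φ2=0.6072158, Δφ=0.6181851, Δλ=-1.6639341 rad; a=sin²(Δφ/2)+cosφ1·cosφ2·sin²(Δλ/2)=0.5413160626; c=2·atan2(√a, √(1-a))=1.653522778; dist=6371·c=10534.594 ≈ 10534.6 km; running total=55020.4 km
Leg 6 bearing: y=sinΔλ·cosφ2=-0.81768044, x=cosφ1·sinφ2-sinφ1·cosφ2·cosΔλ=0.56971101; θ=atan2(y, x)=-55.1335° <0 so +360° → 304.8665° ≈ 304.9°
Leg 7: φ1=0.6072158, φ2=-0.5454363, Δφ=-1.1526521, Δλ=0.9522185 rad; a=sin²(Δφ/2)+cosφ1·cosφ2·sin²(Δλ/2)=0.4444470411; c=2·atan2(√a, √(1-a))=1.459460538; dist=6371·c=9298.223 ≈ 9298.2 km; running total=64318.6 km
Leg 7 bearing: y=sinΔλ·cosφ2=0.69649123, x=cosφ1·sinφ2-sinφ1·cosφ2·cosΔλ=-0.70891145; θ=atan2(y, x)=135.5063° ≈ 135.5°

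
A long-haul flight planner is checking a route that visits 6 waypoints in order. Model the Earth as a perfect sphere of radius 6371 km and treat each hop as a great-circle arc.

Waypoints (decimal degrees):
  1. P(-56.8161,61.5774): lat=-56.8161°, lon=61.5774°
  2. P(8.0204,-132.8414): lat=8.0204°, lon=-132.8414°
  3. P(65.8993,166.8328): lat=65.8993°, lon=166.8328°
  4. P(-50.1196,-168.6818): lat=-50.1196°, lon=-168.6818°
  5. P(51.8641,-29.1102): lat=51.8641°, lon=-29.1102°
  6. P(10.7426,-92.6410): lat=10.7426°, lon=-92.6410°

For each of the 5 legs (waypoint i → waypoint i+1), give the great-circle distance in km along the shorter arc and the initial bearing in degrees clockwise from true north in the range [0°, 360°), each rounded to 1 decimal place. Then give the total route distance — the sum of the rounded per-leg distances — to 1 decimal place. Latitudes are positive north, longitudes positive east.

Leg 1: dist=14446.1 km, bearing=161.2°
Leg 2: dist=7881.5 km, bearing=337.9°
Leg 3: dist=13068.7 km, bearing=162.6°
Leg 4: dist=17215.4 km, bearing=70.3°
Leg 5: dist=7266.9 km, bearing=255.4°
Total: 59878.6 km

Leg 1: φ1=-0.9916280, φ2=0.1399824, Δφ=1.1316104, Δλ=-3.3932482 rad; a=sin²(Δφ/2)+cosφ1·cosφ2·sin²(Δλ/2)=0.8208372758; c=2·atan2(√a, √(1-a))=2.267475918; dist=6371·c=14446.089 ≈ 14446.1 km; running total=14446.1 km
Leg 1 bearing: y=sinΔλ·cosφ2=0.24657201, x=cosφ1·sinφ2-sinφ1·cosφ2·cosΔλ=-0.72626167; θ=atan2(y, x)=161.2472° ≈ 161.2°
Leg 2: φ1=0.1399824, φ2=1.1501598, Δφ=1.0101774, Δλ=5.2303015 rad; a=sin²(Δφ/2)+cosφ1·cosφ2·sin²(Δλ/2)=0.3362288222; c=2·atan2(√a, √(1-a))=1.237095060; dist=6371·c=7881.533 ≈ 7881.5 km; running total=22327.6 km
Leg 2 bearing: y=sinΔλ·cosφ2=-0.35478946, x=cosφ1·sinφ2-sinφ1·cosφ2·cosΔλ=0.87569426; θ=atan2(y, x)=-22.0554° <0 so +360° → 337.9446° ≈ 337.9°
Leg 3: φ1=1.1501598, φ2=-0.8747520, Δφ=-2.0249118, Δλ=-5.8558345 rad; a=sin²(Δφ/2)+cosφ1·cosφ2·sin²(Δλ/2)=0.7311070961; c=2·atan2(√a, √(1-a))=2.051286828; dist=6371·c=13068.748 ≈ 13068.7 km; running total=35396.3 km
Leg 3 bearing: y=sinΔλ·cosφ2=0.26574730, x=cosφ1·sinφ2-sinφ1·cosφ2·cosΔλ=-0.84601206; θ=atan2(y, x)=162.5616° ≈ 162.6°
Leg 4: φ1=-0.8747520, φ2=0.9051993, Δφ=1.7799513, Δλ=2.4359840 rad; a=sin²(Δφ/2)+cosφ1·cosφ2·sin²(Δλ/2)=0.9524950007; c=2·atan2(√a, √(1-a))=2.702152545; dist=6371·c=17215.414 ≈ 17215.4 km; running total=52611.7 km
Leg 4 bearing: y=sinΔλ·cosφ2=0.40046577, x=cosφ1·sinφ2-sinφ1·cosφ2·cosΔλ=0.14359757; θ=atan2(y, x)=70.2734° ≈ 70.3°
Leg 5: φ1=0.9051993, φ2=0.1874937, Δφ=-0.7177056, Δλ=-1.1088216 rad; a=sin²(Δφ/2)+cosφ1·cosφ2·sin²(Δλ/2)=0.2914852677; c=2·atan2(√a, √(1-a))=1.140621767; dist=6371·c=7266.901 ≈ 7266.9 km; running total=59878.6 km
Leg 5 bearing: y=sinΔλ·cosφ2=-0.87948570, x=cosφ1·sinφ2-sinφ1·cosφ2·cosΔλ=-0.22932800; θ=atan2(y, x)=-104.6146° <0 so +360° → 255.3854° ≈ 255.4°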